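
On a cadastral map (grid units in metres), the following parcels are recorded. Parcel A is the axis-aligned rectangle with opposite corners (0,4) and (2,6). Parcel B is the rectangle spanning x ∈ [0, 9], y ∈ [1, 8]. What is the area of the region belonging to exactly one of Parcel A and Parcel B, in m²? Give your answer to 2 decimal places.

|Parcel A∩Parcel B|: x∈[0,2], y∈[4,6] → 2·2 = 4.
|Parcel A △ Parcel B| = |Parcel A| + |Parcel B| − 2·|Parcel A∩Parcel B| = 4 + 63 − 8 = 59.00.

59.00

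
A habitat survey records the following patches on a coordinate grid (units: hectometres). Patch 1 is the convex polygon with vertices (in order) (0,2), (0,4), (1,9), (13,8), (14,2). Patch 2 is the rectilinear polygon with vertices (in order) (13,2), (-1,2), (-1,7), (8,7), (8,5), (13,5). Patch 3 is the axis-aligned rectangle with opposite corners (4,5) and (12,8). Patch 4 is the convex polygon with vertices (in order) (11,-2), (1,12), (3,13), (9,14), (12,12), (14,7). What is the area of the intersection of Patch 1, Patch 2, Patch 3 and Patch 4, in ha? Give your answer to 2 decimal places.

5.43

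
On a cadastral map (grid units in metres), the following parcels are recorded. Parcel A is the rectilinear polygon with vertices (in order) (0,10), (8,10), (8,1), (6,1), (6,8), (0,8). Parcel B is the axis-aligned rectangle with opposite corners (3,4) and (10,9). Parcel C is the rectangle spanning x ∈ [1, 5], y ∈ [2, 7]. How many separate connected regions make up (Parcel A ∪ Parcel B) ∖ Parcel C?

1

(Parcel A ∪ Parcel B) ∖ Parcel C is a single connected region.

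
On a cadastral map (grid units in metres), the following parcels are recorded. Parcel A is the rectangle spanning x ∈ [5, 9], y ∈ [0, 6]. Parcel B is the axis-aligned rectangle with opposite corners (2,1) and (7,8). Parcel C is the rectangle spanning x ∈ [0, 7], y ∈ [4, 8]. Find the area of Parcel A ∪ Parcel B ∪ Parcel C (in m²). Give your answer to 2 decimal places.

By inclusion–exclusion:
Individual areas: |Parcel A| = 24, |Parcel B| = 35, |Parcel C| = 28.
|Parcel A∩Parcel B|: x∈[5,7], y∈[1,6] → 2·5 = 10.
|Parcel A∩Parcel C|: x∈[5,7], y∈[4,6] → 2·2 = 4.
|Parcel B∩Parcel C|: x∈[2,7], y∈[4,8] → 5·4 = 20.
|Parcel A∩Parcel B∩Parcel C| = 4.
|Parcel A ∪ Parcel B ∪ Parcel C| = 87 − 34 + 4 = 57.00.

57.00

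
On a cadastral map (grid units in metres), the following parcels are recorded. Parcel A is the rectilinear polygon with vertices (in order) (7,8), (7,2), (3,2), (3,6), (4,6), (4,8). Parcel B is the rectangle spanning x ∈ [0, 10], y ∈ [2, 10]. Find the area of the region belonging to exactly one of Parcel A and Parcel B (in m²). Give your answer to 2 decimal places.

58.00

|Parcel A| = 22, |Parcel B| = 80, |Parcel A∩Parcel B| = 22.
|Parcel A △ Parcel B| = |Parcel A| + |Parcel B| − 2·|Parcel A∩Parcel B| = 22 + 80 − 44 = 58.00.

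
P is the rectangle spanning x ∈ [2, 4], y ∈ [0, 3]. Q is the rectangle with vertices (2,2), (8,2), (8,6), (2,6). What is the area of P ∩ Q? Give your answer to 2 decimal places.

|P∩Q|: x∈[2,4], y∈[2,3] → 2·1 = 2.

2.00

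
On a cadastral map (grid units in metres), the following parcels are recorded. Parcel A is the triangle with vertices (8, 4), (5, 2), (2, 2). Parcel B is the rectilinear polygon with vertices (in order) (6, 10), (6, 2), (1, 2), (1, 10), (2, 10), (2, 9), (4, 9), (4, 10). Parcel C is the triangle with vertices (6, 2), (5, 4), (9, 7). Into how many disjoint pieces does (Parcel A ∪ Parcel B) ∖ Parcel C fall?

2

(Parcel A ∪ Parcel B) ∖ Parcel C splits into 2 disjoint pieces (area 36.625, area 0.2222).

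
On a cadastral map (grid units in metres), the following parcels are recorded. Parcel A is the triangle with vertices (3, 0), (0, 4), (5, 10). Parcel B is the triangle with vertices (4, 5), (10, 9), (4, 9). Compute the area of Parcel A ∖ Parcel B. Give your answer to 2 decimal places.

|Parcel A| = 19, |Parcel A∩Parcel B| = 1.5833.
|Parcel A ∖ Parcel B| = |Parcel A| − |Parcel A∩Parcel B| = 19 − 1.5833 = 17.42.

17.42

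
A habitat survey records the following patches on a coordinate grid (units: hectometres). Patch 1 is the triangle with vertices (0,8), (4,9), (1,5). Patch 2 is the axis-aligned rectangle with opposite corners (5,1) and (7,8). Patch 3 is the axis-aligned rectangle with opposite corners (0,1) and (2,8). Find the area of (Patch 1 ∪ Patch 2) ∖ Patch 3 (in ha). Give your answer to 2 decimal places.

16.67

|Patch 1 ∪ Patch 2| = 20.5.
|(Patch 1 ∪ Patch 2) ∩ Patch 3| = 3.8333.
|(Patch 1 ∪ Patch 2) ∖ Patch 3| = 20.5 − 3.8333 = 16.67.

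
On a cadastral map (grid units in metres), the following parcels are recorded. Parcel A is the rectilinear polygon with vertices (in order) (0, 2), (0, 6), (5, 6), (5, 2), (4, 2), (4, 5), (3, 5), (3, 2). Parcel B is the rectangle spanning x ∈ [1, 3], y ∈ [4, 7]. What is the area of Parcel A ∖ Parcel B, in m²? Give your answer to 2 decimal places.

13.00

|Parcel A| = 17, |Parcel A∩Parcel B| = 4.
|Parcel A ∖ Parcel B| = |Parcel A| − |Parcel A∩Parcel B| = 17 − 4 = 13.00.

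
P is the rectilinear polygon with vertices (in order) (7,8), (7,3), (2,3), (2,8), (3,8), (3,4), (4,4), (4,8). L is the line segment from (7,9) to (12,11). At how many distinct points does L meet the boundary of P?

The segment lies entirely outside P and never meets its boundary.

0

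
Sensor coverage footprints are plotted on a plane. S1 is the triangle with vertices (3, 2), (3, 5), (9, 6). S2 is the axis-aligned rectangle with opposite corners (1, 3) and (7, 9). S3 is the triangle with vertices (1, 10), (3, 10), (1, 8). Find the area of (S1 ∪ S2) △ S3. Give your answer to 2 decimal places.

|S1 ∪ S2| = 37.75.
|(S1 ∪ S2) ∩ S3| = 0.5.
|(S1 ∪ S2) △ S3| = 37.75 + 2 − 1 = 38.75.

38.75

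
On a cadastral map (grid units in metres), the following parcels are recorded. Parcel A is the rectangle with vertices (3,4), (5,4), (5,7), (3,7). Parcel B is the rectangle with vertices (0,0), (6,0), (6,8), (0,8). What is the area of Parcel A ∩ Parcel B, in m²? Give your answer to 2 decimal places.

|Parcel A∩Parcel B|: x∈[3,5], y∈[4,7] → 2·3 = 6.

6.00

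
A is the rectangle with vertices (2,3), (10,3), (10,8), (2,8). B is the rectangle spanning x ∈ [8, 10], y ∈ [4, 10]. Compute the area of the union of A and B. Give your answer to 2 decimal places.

By inclusion–exclusion:
Individual areas: |A| = 40, |B| = 12.
|A∩B|: x∈[8,10], y∈[4,8] → 2·4 = 8.
|A ∪ B| = 52 − 8 = 44.00.

44.00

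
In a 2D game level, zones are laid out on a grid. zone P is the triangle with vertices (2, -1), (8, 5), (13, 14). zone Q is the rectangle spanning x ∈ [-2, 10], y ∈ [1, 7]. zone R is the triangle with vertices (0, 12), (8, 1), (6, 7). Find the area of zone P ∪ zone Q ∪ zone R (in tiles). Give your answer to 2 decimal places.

By inclusion–exclusion:
Individual areas: |zone P| = 12, |zone Q| = 72, |zone R| = 13.
|zone P∩zone Q| = 7.1111.
|zone P∩zone R| = 1.2298.
|zone Q∩zone R| = 7.0909.
|zone P∩zone Q∩zone R| = 1.2298.
|zone P ∪ zone Q ∪ zone R| = 97 − 15.4318 + 1.2298 = 82.80.

82.80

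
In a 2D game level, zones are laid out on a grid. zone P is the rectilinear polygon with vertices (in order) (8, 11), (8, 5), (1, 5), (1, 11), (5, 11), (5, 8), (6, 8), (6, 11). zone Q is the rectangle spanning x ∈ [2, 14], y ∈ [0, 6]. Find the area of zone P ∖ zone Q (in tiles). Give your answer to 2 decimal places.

|zone P| = 39, |zone P∩zone Q| = 6.
|zone P ∖ zone Q| = |zone P| − |zone P∩zone Q| = 39 − 6 = 33.00.

33.00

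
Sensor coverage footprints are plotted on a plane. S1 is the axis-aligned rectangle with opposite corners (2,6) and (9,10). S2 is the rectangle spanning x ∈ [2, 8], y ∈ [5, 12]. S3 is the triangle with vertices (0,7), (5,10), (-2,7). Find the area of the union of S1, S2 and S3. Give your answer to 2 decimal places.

By inclusion–exclusion:
Individual areas: |S1| = 28, |S2| = 42, |S3| = 3.
|S1∩S2|: x∈[2,8], y∈[6,10] → 6·4 = 24.
|S1∩S3| = 0.7714.
|S2∩S3| = 0.7714.
|S1∩S2∩S3| = 0.7714.
|S1 ∪ S2 ∪ S3| = 73 − 25.5429 + 0.7714 = 48.23.

48.23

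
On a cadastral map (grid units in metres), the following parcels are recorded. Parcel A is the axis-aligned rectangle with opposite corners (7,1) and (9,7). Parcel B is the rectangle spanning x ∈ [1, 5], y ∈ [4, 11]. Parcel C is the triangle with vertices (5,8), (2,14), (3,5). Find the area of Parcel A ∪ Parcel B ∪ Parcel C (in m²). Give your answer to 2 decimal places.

By inclusion–exclusion:
Individual areas: |Parcel A| = 12, |Parcel B| = 28, |Parcel C| = 10.5.
|Parcel A∩Parcel B| = 0 (no overlap).
|Parcel A∩Parcel C| = 0.
|Parcel B∩Parcel C| = 8.75.
|Parcel A∩Parcel B∩Parcel C| = 0.
|Parcel A ∪ Parcel B ∪ Parcel C| = 50.5 − 8.75 + 0 = 41.75.

41.75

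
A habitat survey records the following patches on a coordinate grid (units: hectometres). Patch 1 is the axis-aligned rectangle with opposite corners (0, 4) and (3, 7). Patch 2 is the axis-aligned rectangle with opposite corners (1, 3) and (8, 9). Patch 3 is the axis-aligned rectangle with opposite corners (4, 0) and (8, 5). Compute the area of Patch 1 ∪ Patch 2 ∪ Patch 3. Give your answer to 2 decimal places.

57.00

By inclusion–exclusion:
Individual areas: |Patch 1| = 9, |Patch 2| = 42, |Patch 3| = 20.
|Patch 1∩Patch 2|: x∈[1,3], y∈[4,7] → 2·3 = 6.
|Patch 1∩Patch 3| = 0 (no overlap).
|Patch 2∩Patch 3|: x∈[4,8], y∈[3,5] → 4·2 = 8.
|Patch 1∩Patch 2∩Patch 3| = 0.
|Patch 1 ∪ Patch 2 ∪ Patch 3| = 71 − 14 + 0 = 57.00.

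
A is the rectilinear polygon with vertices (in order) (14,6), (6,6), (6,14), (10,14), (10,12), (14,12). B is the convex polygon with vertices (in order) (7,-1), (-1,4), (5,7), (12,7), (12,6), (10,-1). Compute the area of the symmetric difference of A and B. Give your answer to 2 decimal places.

|A| = 56, |B| = 68, |A∩B| = 6.
|A △ B| = |A| + |B| − 2·|A∩B| = 56 + 68 − 12 = 112.00.

112.00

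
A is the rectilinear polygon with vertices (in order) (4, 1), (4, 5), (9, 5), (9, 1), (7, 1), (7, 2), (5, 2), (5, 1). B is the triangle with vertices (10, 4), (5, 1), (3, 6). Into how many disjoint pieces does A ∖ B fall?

A ∖ B splits into 3 disjoint pieces (area 1.25, area 0.8929, area 3.6333).

3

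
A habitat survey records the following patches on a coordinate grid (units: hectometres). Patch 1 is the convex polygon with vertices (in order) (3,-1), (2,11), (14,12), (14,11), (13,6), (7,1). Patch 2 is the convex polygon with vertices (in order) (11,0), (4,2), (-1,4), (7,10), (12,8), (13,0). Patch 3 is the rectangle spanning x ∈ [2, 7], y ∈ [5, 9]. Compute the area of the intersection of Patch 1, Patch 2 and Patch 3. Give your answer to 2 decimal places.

The intersection is the polygon with vertices (5.667,9), (7,9), (7,5), (2.5,5), (2.373,6.529).
By the shoelace formula its area is 14.34.

14.34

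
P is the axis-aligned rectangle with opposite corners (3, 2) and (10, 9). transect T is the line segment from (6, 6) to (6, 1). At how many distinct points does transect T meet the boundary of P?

The segment meets the boundary at (6,2).

1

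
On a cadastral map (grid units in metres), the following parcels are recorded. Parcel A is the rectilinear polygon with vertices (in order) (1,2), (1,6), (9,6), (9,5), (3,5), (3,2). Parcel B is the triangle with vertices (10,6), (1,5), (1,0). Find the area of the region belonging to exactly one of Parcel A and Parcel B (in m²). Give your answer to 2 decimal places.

17.56

|Parcel A| = 14, |Parcel B| = 22.5, |Parcel A∩Parcel B| = 9.4722.
|Parcel A △ Parcel B| = |Parcel A| + |Parcel B| − 2·|Parcel A∩Parcel B| = 14 + 22.5 − 18.9444 = 17.56.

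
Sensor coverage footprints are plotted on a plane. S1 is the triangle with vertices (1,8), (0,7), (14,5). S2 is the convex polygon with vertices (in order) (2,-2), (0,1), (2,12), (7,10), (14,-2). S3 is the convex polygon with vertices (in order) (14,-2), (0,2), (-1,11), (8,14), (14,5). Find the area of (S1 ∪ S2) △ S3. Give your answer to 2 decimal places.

90.15

|S1 ∪ S2| = 122.6803.
|(S1 ∪ S2) ∩ S3| = 97.7668.
|(S1 ∪ S2) △ S3| = 122.6803 + 163 − 195.5335 = 90.15.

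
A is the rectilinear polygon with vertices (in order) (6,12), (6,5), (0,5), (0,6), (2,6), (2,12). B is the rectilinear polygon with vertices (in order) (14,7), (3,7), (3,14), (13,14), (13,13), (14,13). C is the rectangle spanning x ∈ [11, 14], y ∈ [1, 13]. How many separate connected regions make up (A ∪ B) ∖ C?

(A ∪ B) ∖ C is a single connected region.

1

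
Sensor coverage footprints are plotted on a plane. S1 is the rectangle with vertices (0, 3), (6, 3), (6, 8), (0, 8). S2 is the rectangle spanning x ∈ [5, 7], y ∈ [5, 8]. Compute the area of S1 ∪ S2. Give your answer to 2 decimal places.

By inclusion–exclusion:
Individual areas: |S1| = 30, |S2| = 6.
|S1∩S2|: x∈[5,6], y∈[5,8] → 1·3 = 3.
|S1 ∪ S2| = 36 − 3 = 33.00.

33.00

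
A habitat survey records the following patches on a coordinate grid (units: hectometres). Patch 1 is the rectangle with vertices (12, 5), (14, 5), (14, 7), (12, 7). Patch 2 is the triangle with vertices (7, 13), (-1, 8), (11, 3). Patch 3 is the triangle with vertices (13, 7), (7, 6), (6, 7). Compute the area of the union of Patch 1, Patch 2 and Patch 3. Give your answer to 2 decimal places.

54.93

By inclusion–exclusion:
Individual areas: |Patch 1| = 4, |Patch 2| = 50, |Patch 3| = 3.5.
|Patch 1∩Patch 2| = 0.
|Patch 1∩Patch 3| = 0.0833.
|Patch 2∩Patch 3| = 2.4875.
|Patch 1∩Patch 2∩Patch 3| = 0.
|Patch 1 ∪ Patch 2 ∪ Patch 3| = 57.5 − 2.5708 + 0 = 54.93.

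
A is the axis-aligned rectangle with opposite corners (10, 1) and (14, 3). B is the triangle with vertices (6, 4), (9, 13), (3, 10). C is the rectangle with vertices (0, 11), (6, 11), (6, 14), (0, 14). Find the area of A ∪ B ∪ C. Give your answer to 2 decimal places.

By inclusion–exclusion:
Individual areas: |A| = 8, |B| = 22.5, |C| = 18.
|A∩B| = 0.
|A∩C| = 0 (no overlap).
|B∩C| = 0.25.
|A∩B∩C| = 0.
|A ∪ B ∪ C| = 48.5 − 0.25 + 0 = 48.25.

48.25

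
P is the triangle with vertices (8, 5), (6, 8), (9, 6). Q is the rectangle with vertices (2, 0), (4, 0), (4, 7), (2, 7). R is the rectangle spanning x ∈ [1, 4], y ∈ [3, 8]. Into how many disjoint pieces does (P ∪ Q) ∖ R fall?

(P ∪ Q) ∖ R splits into 2 disjoint pieces (area 2.5, area 6).

2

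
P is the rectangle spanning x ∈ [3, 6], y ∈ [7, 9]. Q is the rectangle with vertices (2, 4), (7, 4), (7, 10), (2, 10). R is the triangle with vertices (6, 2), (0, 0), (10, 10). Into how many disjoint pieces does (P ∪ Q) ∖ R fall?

1

(P ∪ Q) ∖ R is a single connected region.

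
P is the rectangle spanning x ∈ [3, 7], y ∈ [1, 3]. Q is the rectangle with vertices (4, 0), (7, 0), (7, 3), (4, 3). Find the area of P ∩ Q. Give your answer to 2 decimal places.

6.00

|P∩Q|: x∈[4,7], y∈[1,3] → 3·2 = 6.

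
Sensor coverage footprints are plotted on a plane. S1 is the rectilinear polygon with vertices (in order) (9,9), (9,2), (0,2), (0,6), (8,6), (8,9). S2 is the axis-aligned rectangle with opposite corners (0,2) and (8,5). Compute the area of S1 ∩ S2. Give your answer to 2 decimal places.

The intersection is the polygon with vertices (0,2), (0,5), (8,5), (8,2).
By the shoelace formula its area is 24.00.

24.00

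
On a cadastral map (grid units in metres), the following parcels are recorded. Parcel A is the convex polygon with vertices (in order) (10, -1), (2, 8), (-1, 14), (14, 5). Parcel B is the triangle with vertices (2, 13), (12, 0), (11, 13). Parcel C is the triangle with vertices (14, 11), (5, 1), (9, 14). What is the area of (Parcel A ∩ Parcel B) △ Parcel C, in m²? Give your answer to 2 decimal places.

47.93

|Parcel A ∩ Parcel B| = 25.3308.
|(Parcel A ∩ Parcel B) ∩ Parcel C| = 7.9483.
|(Parcel A ∩ Parcel B) △ Parcel C| = 25.3308 + 38.5 − 15.8966 = 47.93.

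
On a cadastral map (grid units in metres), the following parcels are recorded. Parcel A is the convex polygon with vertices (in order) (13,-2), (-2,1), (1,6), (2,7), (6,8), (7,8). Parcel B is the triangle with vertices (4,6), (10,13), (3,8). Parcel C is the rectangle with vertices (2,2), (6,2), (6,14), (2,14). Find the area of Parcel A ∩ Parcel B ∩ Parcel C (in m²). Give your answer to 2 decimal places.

1.73

The intersection is the polygon with vertices (4,6), (3.333,7.333), (5.636,7.909).
By the shoelace formula its area is 1.73.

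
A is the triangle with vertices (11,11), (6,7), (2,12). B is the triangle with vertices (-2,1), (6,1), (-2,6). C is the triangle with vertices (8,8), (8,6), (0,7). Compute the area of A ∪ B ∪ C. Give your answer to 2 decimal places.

47.88

By inclusion–exclusion:
Individual areas: |A| = 20.5, |B| = 20, |C| = 8.
|A∩B| = 0.
|A∩C| = 0.6212.
|B∩C| = 0.
|A∩B∩C| = 0.
|A ∪ B ∪ C| = 48.5 − 0.6212 + 0 = 47.88.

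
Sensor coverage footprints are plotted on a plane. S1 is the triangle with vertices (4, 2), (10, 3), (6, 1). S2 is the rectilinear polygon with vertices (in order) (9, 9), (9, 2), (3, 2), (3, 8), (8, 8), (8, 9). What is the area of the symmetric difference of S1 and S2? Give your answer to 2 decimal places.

|S1| = 4, |S2| = 37, |S1∩S2| = 1.8333.
|S1 △ S2| = |S1| + |S2| − 2·|S1∩S2| = 4 + 37 − 3.6667 = 37.33.

37.33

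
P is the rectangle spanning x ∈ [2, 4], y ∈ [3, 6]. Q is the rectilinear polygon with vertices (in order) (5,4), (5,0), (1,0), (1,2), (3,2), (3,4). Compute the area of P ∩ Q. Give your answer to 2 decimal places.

The intersection is the polygon with vertices (4,3), (3,3), (3,4), (4,4).
By the shoelace formula its area is 1.00.

1.00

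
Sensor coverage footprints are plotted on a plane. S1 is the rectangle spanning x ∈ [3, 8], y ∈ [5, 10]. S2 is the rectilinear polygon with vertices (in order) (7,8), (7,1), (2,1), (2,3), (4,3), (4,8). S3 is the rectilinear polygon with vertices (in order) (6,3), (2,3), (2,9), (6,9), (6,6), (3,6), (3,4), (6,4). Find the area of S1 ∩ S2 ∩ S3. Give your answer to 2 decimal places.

4.00

The intersection is the polygon with vertices (4,8), (6,8), (6,6), (4,6).
By the shoelace formula its area is 4.00.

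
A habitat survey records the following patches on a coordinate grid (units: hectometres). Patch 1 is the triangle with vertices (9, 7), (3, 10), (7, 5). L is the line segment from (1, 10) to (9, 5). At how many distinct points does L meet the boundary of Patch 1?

The segment meets the boundary at (7.769,5.769), (5,7.5).

2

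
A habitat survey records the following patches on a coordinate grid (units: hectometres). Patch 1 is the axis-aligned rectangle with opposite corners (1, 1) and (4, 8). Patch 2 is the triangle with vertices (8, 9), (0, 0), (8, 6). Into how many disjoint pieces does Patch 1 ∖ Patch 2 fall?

2

Patch 1 ∖ Patch 2 splits into 2 disjoint pieces (area 2.6667, area 15.5625).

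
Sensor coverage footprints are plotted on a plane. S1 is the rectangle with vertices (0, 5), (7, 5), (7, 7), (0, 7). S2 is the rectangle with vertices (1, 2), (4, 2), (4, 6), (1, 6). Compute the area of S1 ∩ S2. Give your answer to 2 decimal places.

|S1∩S2|: x∈[1,4], y∈[5,6] → 3·1 = 3.

3.00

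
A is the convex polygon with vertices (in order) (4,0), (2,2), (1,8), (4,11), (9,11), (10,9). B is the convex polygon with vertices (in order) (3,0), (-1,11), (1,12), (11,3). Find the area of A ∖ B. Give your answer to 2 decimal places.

|A| = 59.5, |A∩B| = 38.3973.
|A ∖ B| = |A| − |A∩B| = 59.5 − 38.3973 = 21.10.

21.10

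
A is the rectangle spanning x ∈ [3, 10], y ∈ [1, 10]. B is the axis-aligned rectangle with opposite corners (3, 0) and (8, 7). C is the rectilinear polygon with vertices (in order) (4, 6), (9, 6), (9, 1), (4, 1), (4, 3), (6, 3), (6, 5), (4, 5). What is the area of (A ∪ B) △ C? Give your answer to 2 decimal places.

|A ∪ B| = 68.
|(A ∪ B) ∩ C| = 21.
|(A ∪ B) △ C| = 68 + 21 − 42 = 47.00.

47.00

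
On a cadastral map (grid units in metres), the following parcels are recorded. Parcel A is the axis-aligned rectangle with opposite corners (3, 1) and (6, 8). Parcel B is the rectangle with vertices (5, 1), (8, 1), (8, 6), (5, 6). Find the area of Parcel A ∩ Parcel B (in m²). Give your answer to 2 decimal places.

5.00

|Parcel A∩Parcel B|: x∈[5,6], y∈[1,6] → 1·5 = 5.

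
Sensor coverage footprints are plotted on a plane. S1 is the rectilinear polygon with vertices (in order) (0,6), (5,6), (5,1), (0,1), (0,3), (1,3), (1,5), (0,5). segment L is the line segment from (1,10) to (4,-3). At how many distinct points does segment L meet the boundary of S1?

2

The segment meets the boundary at (3.077,1), (1.923,6).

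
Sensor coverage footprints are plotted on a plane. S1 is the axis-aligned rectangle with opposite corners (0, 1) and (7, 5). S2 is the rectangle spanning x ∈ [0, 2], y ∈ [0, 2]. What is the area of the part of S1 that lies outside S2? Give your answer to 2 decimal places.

|S1∩S2|: x∈[0,2], y∈[1,2] → 2·1 = 2.
|S1| = 28.
|S1 ∖ S2| = |S1| − |S1∩S2| = 28 − 2 = 26.00.

26.00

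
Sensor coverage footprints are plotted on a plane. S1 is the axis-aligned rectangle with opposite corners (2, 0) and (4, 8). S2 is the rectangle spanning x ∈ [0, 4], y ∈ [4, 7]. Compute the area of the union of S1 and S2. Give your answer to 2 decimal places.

By inclusion–exclusion:
Individual areas: |S1| = 16, |S2| = 12.
|S1∩S2|: x∈[2,4], y∈[4,7] → 2·3 = 6.
|S1 ∪ S2| = 28 − 6 = 22.00.

22.00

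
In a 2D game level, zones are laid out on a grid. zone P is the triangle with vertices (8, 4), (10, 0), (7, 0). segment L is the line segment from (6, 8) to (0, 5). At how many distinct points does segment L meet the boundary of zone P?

The segment lies entirely outside zone P and never meets its boundary.

0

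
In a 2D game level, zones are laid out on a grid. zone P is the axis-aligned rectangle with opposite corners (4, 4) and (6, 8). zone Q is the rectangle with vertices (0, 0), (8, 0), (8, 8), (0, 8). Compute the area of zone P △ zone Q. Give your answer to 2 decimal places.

|zone P∩zone Q|: x∈[4,6], y∈[4,8] → 2·4 = 8.
|zone P △ zone Q| = |zone P| + |zone Q| − 2·|zone P∩zone Q| = 8 + 64 − 16 = 56.00.

56.00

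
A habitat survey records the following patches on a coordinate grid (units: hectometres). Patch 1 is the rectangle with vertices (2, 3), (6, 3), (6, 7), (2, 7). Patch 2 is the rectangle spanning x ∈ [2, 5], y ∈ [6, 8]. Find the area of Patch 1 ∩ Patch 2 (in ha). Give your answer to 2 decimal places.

3.00

|Patch 1∩Patch 2|: x∈[2,5], y∈[6,7] → 3·1 = 3.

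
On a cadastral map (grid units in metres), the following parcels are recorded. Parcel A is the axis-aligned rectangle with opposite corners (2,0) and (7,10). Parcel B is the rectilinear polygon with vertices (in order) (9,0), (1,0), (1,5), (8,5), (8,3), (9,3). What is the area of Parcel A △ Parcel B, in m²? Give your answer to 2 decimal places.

38.00

|Parcel A| = 50, |Parcel B| = 38, |Parcel A∩Parcel B| = 25.
|Parcel A △ Parcel B| = |Parcel A| + |Parcel B| − 2·|Parcel A∩Parcel B| = 50 + 38 − 50 = 38.00.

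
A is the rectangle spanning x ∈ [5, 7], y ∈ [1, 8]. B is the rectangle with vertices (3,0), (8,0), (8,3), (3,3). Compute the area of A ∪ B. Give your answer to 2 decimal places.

25.00

By inclusion–exclusion:
Individual areas: |A| = 14, |B| = 15.
|A∩B|: x∈[5,7], y∈[1,3] → 2·2 = 4.
|A ∪ B| = 29 − 4 = 25.00.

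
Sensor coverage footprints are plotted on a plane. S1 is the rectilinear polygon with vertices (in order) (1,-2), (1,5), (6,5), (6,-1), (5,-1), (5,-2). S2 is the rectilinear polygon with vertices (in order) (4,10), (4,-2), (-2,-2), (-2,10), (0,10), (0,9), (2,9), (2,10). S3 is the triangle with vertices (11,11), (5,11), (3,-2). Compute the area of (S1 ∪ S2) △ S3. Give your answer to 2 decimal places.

|S1 ∪ S2| = 83.
|(S1 ∪ S2) ∩ S3| = 9.9183.
|(S1 ∪ S2) △ S3| = 83 + 39 − 19.8365 = 102.16.

102.16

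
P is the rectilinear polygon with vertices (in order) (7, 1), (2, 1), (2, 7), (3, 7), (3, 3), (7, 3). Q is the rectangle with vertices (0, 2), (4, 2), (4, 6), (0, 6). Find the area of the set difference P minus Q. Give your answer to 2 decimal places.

|P| = 14, |P∩Q| = 5.
|P ∖ Q| = |P| − |P∩Q| = 14 − 5 = 9.00.

9.00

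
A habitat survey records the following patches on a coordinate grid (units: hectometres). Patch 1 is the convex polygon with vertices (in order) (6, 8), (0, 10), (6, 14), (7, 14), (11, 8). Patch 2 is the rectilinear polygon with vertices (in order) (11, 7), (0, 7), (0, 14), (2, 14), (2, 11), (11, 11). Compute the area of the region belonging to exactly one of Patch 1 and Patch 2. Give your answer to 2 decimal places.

39.33

|Patch 1| = 36, |Patch 2| = 50, |Patch 1∩Patch 2| = 23.3333.
|Patch 1 △ Patch 2| = |Patch 1| + |Patch 2| − 2·|Patch 1∩Patch 2| = 36 + 50 − 46.6667 = 39.33.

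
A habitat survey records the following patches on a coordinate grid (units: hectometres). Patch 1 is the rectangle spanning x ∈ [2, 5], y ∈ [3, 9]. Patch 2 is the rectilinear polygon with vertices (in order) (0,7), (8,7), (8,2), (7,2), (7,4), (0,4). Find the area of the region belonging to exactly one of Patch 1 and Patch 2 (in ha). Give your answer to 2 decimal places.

26.00

|Patch 1| = 18, |Patch 2| = 26, |Patch 1∩Patch 2| = 9.
|Patch 1 △ Patch 2| = |Patch 1| + |Patch 2| − 2·|Patch 1∩Patch 2| = 18 + 26 − 18 = 26.00.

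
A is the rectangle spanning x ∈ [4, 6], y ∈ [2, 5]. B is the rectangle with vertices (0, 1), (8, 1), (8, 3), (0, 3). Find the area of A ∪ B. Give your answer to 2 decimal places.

By inclusion–exclusion:
Individual areas: |A| = 6, |B| = 16.
|A∩B|: x∈[4,6], y∈[2,3] → 2·1 = 2.
|A ∪ B| = 22 − 2 = 20.00.

20.00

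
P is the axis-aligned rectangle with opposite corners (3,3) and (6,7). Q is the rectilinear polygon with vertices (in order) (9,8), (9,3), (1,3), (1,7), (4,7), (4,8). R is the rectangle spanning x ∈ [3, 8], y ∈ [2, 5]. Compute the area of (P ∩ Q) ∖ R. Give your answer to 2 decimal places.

6.00

|P ∩ Q| = 12.
|(P ∩ Q) ∩ R| = 6.
|(P ∩ Q) ∖ R| = 12 − 6 = 6.00.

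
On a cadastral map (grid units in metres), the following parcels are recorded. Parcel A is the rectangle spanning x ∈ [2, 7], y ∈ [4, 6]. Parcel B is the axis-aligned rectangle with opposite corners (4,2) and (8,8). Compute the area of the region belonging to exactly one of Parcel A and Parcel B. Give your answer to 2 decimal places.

22.00

|Parcel A∩Parcel B|: x∈[4,7], y∈[4,6] → 3·2 = 6.
|Parcel A △ Parcel B| = |Parcel A| + |Parcel B| − 2·|Parcel A∩Parcel B| = 10 + 24 − 12 = 22.00.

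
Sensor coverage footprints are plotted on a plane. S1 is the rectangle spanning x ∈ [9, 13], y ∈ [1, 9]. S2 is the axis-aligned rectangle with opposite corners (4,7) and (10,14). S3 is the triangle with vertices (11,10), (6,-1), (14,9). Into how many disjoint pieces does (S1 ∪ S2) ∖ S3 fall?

2

(S1 ∪ S2) ∖ S3 splits into 2 disjoint pieces (area 17, area 42.6273).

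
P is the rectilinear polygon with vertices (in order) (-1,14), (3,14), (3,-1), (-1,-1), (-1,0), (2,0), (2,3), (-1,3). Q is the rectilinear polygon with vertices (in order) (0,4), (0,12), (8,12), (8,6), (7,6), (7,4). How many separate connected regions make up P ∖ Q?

P ∖ Q is a single connected region.

1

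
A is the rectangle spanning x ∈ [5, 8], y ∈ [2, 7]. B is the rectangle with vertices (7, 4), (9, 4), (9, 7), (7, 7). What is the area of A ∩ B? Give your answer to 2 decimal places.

3.00

|A∩B|: x∈[7,8], y∈[4,7] → 1·3 = 3.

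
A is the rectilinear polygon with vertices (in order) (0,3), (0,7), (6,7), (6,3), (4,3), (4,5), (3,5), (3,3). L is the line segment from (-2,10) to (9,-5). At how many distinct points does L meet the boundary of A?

2

The segment meets the boundary at (0.2,7), (3,3.182).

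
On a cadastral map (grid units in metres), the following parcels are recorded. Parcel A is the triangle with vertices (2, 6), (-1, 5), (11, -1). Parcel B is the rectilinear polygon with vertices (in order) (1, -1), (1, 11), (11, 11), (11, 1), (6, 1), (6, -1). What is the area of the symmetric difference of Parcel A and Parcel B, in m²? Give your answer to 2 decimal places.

|Parcel A| = 15, |Parcel B| = 110, |Parcel A∩Parcel B| = 11.9048.
|Parcel A △ Parcel B| = |Parcel A| + |Parcel B| − 2·|Parcel A∩Parcel B| = 15 + 110 − 23.8095 = 101.19.

101.19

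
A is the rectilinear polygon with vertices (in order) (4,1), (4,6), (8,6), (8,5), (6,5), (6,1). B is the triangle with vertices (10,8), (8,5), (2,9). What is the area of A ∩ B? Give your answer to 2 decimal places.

The intersection is the polygon with vertices (8,6), (8,5), (6.5,6).
By the shoelace formula its area is 0.75.

0.75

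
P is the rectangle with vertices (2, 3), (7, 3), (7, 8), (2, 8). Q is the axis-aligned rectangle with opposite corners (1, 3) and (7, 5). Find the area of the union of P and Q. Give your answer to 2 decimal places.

27.00

By inclusion–exclusion:
Individual areas: |P| = 25, |Q| = 12.
|P∩Q|: x∈[2,7], y∈[3,5] → 5·2 = 10.
|P ∪ Q| = 37 − 10 = 27.00.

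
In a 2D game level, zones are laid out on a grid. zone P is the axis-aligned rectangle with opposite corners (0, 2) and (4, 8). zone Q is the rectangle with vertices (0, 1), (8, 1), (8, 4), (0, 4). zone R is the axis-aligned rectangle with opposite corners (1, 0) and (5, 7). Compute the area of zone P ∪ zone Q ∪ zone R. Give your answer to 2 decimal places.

By inclusion–exclusion:
Individual areas: |zone P| = 24, |zone Q| = 24, |zone R| = 28.
|zone P∩zone Q|: x∈[0,4], y∈[2,4] → 4·2 = 8.
|zone P∩zone R|: x∈[1,4], y∈[2,7] → 3·5 = 15.
|zone Q∩zone R|: x∈[1,5], y∈[1,4] → 4·3 = 12.
|zone P∩zone Q∩zone R| = 6.
|zone P ∪ zone Q ∪ zone R| = 76 − 35 + 6 = 47.00.

47.00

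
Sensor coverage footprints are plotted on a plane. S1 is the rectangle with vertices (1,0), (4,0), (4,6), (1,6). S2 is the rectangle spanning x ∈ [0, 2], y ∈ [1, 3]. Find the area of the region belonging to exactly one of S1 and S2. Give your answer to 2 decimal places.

18.00

|S1∩S2|: x∈[1,2], y∈[1,3] → 1·2 = 2.
|S1 △ S2| = |S1| + |S2| − 2·|S1∩S2| = 18 + 4 − 4 = 18.00.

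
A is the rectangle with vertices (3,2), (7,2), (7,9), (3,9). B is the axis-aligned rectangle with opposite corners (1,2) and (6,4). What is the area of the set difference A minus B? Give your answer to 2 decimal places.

22.00

|A∩B|: x∈[3,6], y∈[2,4] → 3·2 = 6.
|A| = 28.
|A ∖ B| = |A| − |A∩B| = 28 − 6 = 22.00.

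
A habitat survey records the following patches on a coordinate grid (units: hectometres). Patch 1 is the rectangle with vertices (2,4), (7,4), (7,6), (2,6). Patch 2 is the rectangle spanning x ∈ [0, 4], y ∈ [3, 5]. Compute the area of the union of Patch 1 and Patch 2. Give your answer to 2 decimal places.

By inclusion–exclusion:
Individual areas: |Patch 1| = 10, |Patch 2| = 8.
|Patch 1∩Patch 2|: x∈[2,4], y∈[4,5] → 2·1 = 2.
|Patch 1 ∪ Patch 2| = 18 − 2 = 16.00.

16.00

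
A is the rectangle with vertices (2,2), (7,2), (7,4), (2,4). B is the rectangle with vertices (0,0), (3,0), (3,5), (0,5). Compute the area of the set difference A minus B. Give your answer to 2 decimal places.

8.00

|A∩B|: x∈[2,3], y∈[2,4] → 1·2 = 2.
|A| = 10.
|A ∖ B| = |A| − |A∩B| = 10 − 2 = 8.00.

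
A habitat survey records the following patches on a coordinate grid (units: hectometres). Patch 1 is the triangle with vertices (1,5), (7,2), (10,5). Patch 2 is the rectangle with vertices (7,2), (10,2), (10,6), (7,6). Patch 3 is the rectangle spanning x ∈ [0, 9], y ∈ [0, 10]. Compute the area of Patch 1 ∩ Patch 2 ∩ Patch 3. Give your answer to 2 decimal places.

The intersection is the polygon with vertices (7,5), (9,5), (9,4), (7,2).
By the shoelace formula its area is 4.00.

4.00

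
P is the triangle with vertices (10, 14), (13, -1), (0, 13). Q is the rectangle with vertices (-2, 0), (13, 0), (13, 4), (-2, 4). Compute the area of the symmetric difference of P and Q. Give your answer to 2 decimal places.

119.01

|P| = 76.5, |Q| = 60, |P∩Q| = 8.7429.
|P △ Q| = |P| + |Q| − 2·|P∩Q| = 76.5 + 60 − 17.4857 = 119.01.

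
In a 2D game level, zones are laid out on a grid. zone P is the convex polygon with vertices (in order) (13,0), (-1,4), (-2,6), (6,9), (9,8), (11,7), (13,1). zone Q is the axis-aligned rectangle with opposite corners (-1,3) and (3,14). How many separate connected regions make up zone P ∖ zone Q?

2

zone P ∖ zone Q splits into 2 disjoint pieces (area 59.5625, area 1.1875).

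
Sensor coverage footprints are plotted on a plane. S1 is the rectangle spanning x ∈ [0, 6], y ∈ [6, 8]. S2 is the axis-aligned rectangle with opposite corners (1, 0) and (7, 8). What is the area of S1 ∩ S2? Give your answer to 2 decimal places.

|S1∩S2|: x∈[1,6], y∈[6,8] → 5·2 = 10.

10.00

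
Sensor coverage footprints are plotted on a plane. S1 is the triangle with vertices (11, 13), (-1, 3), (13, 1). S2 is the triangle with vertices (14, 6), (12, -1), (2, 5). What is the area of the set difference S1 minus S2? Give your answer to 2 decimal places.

50.23

|S1| = 82, |S1∩S2| = 31.7706.
|S1 ∖ S2| = |S1| − |S1∩S2| = 82 − 31.7706 = 50.23.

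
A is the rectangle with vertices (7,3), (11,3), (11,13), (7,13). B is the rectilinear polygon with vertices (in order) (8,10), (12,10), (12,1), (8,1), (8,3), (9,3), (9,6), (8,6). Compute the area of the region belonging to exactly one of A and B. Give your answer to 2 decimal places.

|A| = 40, |B| = 33, |A∩B| = 18.
|A △ B| = |A| + |B| − 2·|A∩B| = 40 + 33 − 36 = 37.00.

37.00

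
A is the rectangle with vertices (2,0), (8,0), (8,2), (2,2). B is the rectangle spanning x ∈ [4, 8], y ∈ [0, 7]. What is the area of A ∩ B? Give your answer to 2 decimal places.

|A∩B|: x∈[4,8], y∈[0,2] → 4·2 = 8.

8.00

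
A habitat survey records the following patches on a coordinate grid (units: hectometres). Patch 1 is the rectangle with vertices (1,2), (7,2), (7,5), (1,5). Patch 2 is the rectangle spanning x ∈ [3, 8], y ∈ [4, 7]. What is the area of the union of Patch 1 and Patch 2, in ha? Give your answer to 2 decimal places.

29.00

By inclusion–exclusion:
Individual areas: |Patch 1| = 18, |Patch 2| = 15.
|Patch 1∩Patch 2|: x∈[3,7], y∈[4,5] → 4·1 = 4.
|Patch 1 ∪ Patch 2| = 33 − 4 = 29.00.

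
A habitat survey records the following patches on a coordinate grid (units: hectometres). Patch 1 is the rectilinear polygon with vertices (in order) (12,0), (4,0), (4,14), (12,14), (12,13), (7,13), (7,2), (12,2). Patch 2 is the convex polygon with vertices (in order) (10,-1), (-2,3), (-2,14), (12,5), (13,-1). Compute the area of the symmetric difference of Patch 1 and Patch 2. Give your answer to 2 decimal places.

|Patch 1| = 57, |Patch 2| = 126, |Patch 1∩Patch 2| = 36.0357.
|Patch 1 △ Patch 2| = |Patch 1| + |Patch 2| − 2·|Patch 1∩Patch 2| = 57 + 126 − 72.0714 = 110.93.

110.93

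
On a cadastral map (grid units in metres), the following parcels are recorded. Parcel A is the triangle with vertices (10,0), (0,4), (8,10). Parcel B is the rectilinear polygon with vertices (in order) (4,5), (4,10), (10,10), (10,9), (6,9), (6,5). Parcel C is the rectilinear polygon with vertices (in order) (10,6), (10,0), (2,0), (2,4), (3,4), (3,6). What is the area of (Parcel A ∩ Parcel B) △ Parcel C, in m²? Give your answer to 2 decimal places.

|Parcel A ∩ Parcel B| = 6.2667.
|(Parcel A ∩ Parcel B) ∩ Parcel C| = 2.
|(Parcel A ∩ Parcel B) △ Parcel C| = 6.2667 + 46 − 4 = 48.27.

48.27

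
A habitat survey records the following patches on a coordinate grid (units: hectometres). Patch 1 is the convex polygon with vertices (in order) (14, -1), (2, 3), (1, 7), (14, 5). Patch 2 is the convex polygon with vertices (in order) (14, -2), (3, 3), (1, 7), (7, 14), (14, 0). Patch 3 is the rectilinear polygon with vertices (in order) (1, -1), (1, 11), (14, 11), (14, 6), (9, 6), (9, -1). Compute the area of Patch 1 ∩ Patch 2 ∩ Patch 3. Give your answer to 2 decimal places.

30.62

The intersection is the polygon with vertices (3,3), (1,7), (9,5.769), (9,0.667), (5.75,1.75).
By the shoelace formula its area is 30.62.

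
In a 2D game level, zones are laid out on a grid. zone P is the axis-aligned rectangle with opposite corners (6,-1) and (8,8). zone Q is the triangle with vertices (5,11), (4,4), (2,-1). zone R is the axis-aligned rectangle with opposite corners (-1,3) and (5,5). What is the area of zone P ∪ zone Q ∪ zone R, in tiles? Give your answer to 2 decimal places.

33.13

By inclusion–exclusion:
Individual areas: |zone P| = 18, |zone Q| = 4.5, |zone R| = 12.
|zone P∩zone Q| = 0.
|zone P∩zone R| = 0 (no overlap).
|zone Q∩zone R| = 1.3714.
|zone P∩zone Q∩zone R| = 0.
|zone P ∪ zone Q ∪ zone R| = 34.5 − 1.3714 + 0 = 33.13.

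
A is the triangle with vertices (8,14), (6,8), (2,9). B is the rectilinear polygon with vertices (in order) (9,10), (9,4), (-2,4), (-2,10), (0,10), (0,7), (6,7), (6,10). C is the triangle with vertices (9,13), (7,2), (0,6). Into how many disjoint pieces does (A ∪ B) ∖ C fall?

(A ∪ B) ∖ C splits into 3 disjoint pieces (area 6.5455, area 16.1429, area 7.9405).

3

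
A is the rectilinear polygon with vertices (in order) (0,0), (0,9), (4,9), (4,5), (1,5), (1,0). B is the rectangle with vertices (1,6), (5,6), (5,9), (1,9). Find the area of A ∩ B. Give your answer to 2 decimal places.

9.00

The intersection is the polygon with vertices (4,9), (4,6), (1,6), (1,9).
By the shoelace formula its area is 9.00.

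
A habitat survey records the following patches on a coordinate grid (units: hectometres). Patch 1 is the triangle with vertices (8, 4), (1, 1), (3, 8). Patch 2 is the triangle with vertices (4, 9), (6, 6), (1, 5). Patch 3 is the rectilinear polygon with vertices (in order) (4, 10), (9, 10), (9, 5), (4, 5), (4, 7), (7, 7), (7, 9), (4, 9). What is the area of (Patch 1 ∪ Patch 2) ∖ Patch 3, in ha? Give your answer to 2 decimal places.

21.84

|Patch 1 ∪ Patch 2| = 25.6474.
|(Patch 1 ∪ Patch 2) ∩ Patch 3| = 3.8117.
|(Patch 1 ∪ Patch 2) ∖ Patch 3| = 25.6474 − 3.8117 = 21.84.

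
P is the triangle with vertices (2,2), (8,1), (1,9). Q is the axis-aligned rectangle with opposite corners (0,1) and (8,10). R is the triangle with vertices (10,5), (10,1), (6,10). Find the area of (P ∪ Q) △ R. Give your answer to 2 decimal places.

|P ∪ Q| = 72.
|(P ∪ Q) ∩ R| = 2.
|(P ∪ Q) △ R| = 72 + 8 − 4 = 76.00.

76.00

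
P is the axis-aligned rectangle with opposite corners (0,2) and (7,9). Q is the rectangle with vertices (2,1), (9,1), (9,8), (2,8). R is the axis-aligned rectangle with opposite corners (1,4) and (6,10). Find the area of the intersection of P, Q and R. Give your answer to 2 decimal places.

The intersection is the polygon with vertices (2,8), (6,8), (6,4), (2,4).
By the shoelace formula its area is 16.00.

16.00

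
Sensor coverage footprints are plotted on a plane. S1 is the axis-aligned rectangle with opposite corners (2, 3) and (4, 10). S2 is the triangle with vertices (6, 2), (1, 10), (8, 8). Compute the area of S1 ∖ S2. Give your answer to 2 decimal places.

8.74

|S1| = 14, |S1∩S2| = 5.2571.
|S1 ∖ S2| = |S1| − |S1∩S2| = 14 − 5.2571 = 8.74.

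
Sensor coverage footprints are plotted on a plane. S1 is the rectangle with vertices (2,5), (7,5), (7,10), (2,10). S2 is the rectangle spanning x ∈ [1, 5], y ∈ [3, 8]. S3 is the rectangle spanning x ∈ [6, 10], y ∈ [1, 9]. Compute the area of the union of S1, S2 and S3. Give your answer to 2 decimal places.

By inclusion–exclusion:
Individual areas: |S1| = 25, |S2| = 20, |S3| = 32.
|S1∩S2|: x∈[2,5], y∈[5,8] → 3·3 = 9.
|S1∩S3|: x∈[6,7], y∈[5,9] → 1·4 = 4.
|S2∩S3| = 0 (no overlap).
|S1∩S2∩S3| = 0.
|S1 ∪ S2 ∪ S3| = 77 − 13 + 0 = 64.00.

64.00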